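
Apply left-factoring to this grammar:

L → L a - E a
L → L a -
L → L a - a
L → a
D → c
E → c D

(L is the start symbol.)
L → L a - L'
L' → E a
L' → ε
L' → a
L → a
D → c
E → c D

Left-factoring transforms A → αβ₁ | αβ₂ into A → αA' and A' → β₁ | β₂
(α is the longest common prefix among the alternatives). Repeat until
no nonterminal has two alternatives with a common prefix.

Round 1: L has alternatives sharing prefix 'L a -'. Introduce L': L → L a - L'
  Add: L' → E a
  Add: L' → ε
  Add: L' → a

No remaining common prefixes — done.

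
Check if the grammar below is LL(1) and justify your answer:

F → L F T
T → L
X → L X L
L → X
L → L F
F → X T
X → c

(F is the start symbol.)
A grammar is LL(1) if for each non-terminal N with multiple productions, the predict sets of those productions are pairwise disjoint, where PREDICT(N → α) = (FIRST(α) \ {ε}) ∪ (FOLLOW(N) if α ⇒* ε).

Relevant sets:
  FIRST(L) = { 'c' }
  FIRST(X) = { 'c' }

For F:
  PREDICT(F → L F T) = { 'c' }
  PREDICT(F → X T) = { 'c' }
For X:
  PREDICT(X → L X L) = { 'c' }
  PREDICT(X → c) = { 'c' }
For L:
  PREDICT(L → X) = { 'c' }
  PREDICT(L → L F) = { 'c' }
T has a single production, so nothing to check there.

Conflict found: Predict set conflict for F: { 'c' }
The grammar is NOT LL(1).

Answer: No. Predict set conflict for F: { 'c' }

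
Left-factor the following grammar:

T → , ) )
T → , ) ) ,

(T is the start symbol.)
Left-factoring transforms A → αβ₁ | αβ₂ into A → αA' and A' → β₁ | β₂
(α is the longest common prefix among the alternatives). Repeat until
no nonterminal has two alternatives with a common prefix.

Round 1: T has alternatives sharing prefix ', ) )'. Introduce T': T → , ) ) T'
  Add: T' → ε
  Add: T' → ,

No remaining common prefixes — done.

Resulting grammar:
T → , ) ) T'
T' → ε
T' → ,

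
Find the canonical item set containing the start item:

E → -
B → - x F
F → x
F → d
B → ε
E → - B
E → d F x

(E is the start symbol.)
{ [E → . - B], [E → . -], [E → . d F x], [E' → . E] }

First, augment the grammar with E' → E
I₀ = CLOSURE({ [E' → . E] }):
  [E' → . E] has the dot before E: add [E → . -], [E → . - B], [E → . d F x]
No further items can be added.

I₀ = { [E → . - B], [E → . -], [E → . d F x], [E' → . E] }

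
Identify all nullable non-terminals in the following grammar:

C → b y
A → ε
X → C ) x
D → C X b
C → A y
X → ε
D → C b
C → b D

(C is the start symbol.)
A non-terminal is nullable if it can derive ε (the empty string): either it has an ε-production, or it has a production whose right-hand side consists entirely of nullable non-terminals.

ε-productions: A → ε, X → ε
So A, X are immediately nullable.
No further non-terminal can be added: every production for the remaining non-terminals contains a terminal or a non-nullable non-terminal.
Nullable = { 'A', 'X' }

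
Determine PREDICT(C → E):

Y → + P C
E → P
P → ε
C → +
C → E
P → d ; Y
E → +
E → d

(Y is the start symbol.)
PREDICT(C → E) = (FIRST(RHS) \ {ε}) ∪ (FOLLOW(C) if ε ∈ FIRST(RHS), i.e. RHS ⇒* ε)
FIRST(E) = { '+', 'd', ε }
FIRST(E) = { '+', 'd', ε }
ε ∈ FIRST(E) (the right-hand side is nullable), so add FOLLOW(C) = { $, '+', 'd' }
PREDICT(C → E) = { $, '+', 'd' }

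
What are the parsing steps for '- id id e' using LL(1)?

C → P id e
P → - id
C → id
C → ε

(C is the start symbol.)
LL(1) parsing maintains a stack (initially the start symbol over $) and the input. At each step: if the stack top is a terminal, match it against the current input token; if it is a non-terminal N, replace it with the RHS of M[N, lookahead] (the unique production whose predict set contains the lookahead).

Stack is shown with the top on the left.

Stack        Input        Action
--------------------------------
C $          - id id e $  output C → P id e
P id e $     - id id e $  output P → - id
- id id e $  - id id e $  match '-'
id id e $    id id e $    match 'id'
id e $       id e $       match 'id'
e $          e $          match 'e'
$            $            accept

The string is accepted.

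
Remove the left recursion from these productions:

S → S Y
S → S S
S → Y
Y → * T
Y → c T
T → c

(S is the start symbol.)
S is directly left-recursive. The standard transformation for
  A → A α₁ | ... | A α_m | β₁ | ... | β_n
is
  A  → β₁ A' | ... | β_n A'
  A' → α₁ A' | ... | α_m A' | ε

S → Y becomes S → Y S'
S → S Y becomes S' → Y S'
S → S S becomes S' → S S'
Add S' → ε

Productions for other non-terminals are unchanged:
  Y → * T
  Y → c T
  T → c

Resulting grammar:
S → Y S'
S' → Y S'
S' → S S'
S' → ε
Y → * T
Y → c T
T → c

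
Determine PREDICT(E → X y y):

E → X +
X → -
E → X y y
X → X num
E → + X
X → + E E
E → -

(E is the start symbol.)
{ '+', '-' }

PREDICT(E → X y y) = (FIRST(RHS) \ {ε}) ∪ (FOLLOW(E) if ε ∈ FIRST(RHS), i.e. RHS ⇒* ε)
FIRST(X) = { '+', '-' }
FIRST(X y y) = { '+', '-' }
ε ∉ FIRST(X y y), so FOLLOW(E) is not added.
PREDICT(E → X y y) = { '+', '-' }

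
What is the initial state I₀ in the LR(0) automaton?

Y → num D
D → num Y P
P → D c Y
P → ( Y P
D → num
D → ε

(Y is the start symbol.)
{ [Y → . num D], [Y' → . Y] }

First, augment the grammar with Y' → Y
I₀ = CLOSURE({ [Y' → . Y] }):
  [Y' → . Y] has the dot before Y: add [Y → . num D]
No further items can be added.

I₀ = { [Y → . num D], [Y' → . Y] }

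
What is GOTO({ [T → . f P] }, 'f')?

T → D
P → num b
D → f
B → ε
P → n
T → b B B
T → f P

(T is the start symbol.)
GOTO(I, 'f') = CLOSURE({ [A → αX.β] : [A → α.Xβ] ∈ I, X = 'f' })

Items with dot before 'f', with the dot advanced:
  [T → . f P] → [T → f . P]
Closure of the advanced items:
  [T → f . P] has the dot before P: add [P → . num b], [P → . n]

GOTO = { [P → . n], [P → . num b], [T → f . P] }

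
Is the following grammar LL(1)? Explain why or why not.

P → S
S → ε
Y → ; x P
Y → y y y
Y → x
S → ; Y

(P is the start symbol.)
Relevant sets:
  FOLLOW(S) = { $ }

For S:
  PREDICT(S → ε) = { $ }
  PREDICT(S → ';' Y) = { ';' }
For Y:
  PREDICT(Y → ';' x P) = { ';' }
  PREDICT(Y → y y y) = { 'y' }
  PREDICT(Y → x) = { 'x' }
P has a single production, so nothing to check there.

All predict sets are disjoint. The grammar IS LL(1).

Answer: Yes, the grammar is LL(1).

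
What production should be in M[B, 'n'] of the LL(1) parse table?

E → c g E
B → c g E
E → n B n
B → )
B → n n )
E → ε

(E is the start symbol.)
To find M[B, 'n'], we find productions for B where 'n' is in the predict set (PREDICT(N → α) = (FIRST(α) \ {ε}) ∪ (FOLLOW(N) if α ⇒* ε)).

B → c g E: PREDICT = { 'c' }
B → ): PREDICT = { ')' }
B → n n ): PREDICT = { 'n' }
  'n' is in predict set, so this production goes in M[B, 'n']

M[B, 'n'] = B → n n )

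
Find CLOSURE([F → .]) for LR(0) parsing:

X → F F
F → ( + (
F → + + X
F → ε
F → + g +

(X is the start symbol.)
To compute CLOSURE, for each item [A → α.Bβ] where B is a non-terminal, add [B → .γ] for all productions B → γ; repeat for the newly added items until nothing changes.

Start with: [F → .]
The dot is at the end, so nothing is added.

CLOSURE = { [F → .] }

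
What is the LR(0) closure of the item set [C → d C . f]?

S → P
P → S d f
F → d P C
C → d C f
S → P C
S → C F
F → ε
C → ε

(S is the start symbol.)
{ [C → d C . f] }

To compute CLOSURE, for each item [A → α.Bβ] where B is a non-terminal, add [B → .γ] for all productions B → γ; repeat for the newly added items until nothing changes.

Start with: [C → d C . f]
The dot precedes the terminal f, so nothing is added.

CLOSURE = { [C → d C . f] }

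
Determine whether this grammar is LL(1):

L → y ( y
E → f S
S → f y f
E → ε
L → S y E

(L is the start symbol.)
Yes, the grammar is LL(1).

A grammar is LL(1) if for each non-terminal N with multiple productions, the predict sets of those productions are pairwise disjoint, where PREDICT(N → α) = (FIRST(α) \ {ε}) ∪ (FOLLOW(N) if α ⇒* ε).

Relevant sets:
  FIRST(S) = { 'f' }
  FOLLOW(E) = { $ }

For L:
  PREDICT(L → y '(' y) = { 'y' }
  PREDICT(L → S y E) = { 'f' }
For E:
  PREDICT(E → f S) = { 'f' }
  PREDICT(E → ε) = { $ }
S has a single production, so nothing to check there.

All predict sets are disjoint. The grammar IS LL(1).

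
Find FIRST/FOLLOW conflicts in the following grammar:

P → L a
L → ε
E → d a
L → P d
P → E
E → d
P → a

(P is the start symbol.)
A FIRST/FOLLOW conflict occurs when a non-terminal N has a nullable alternative N → β (β ⇒* ε) and another alternative N → α with FIRST(α) ∩ FOLLOW(N) ≠ ∅: on such a lookahead the parser cannot decide between expanding α and letting N vanish via β.

Nullable non-terminals: L.
FIRST sets used below: FIRST(P) = { 'a', 'd' }

L: nullable alternative(s) L → ε; FOLLOW(L) = { 'a' }
  L → ε: FIRST \ {ε} = { } — this is the only nullable alternative, skip
  L → P d: FIRST \ {ε} = { 'a', 'd' } — overlaps FOLLOW(L) on { 'a' }: CONFLICT

E, P have no nullable alternative, so no FIRST/FOLLOW check is needed there.

So the grammar has 1 FIRST/FOLLOW conflict (marked CONFLICT above).

Answer: Yes. L → P d with FOLLOW(L) on { 'a' }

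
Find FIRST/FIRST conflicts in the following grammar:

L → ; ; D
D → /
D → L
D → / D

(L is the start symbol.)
Yes. D → '/' / D → '/' D on { '/' }

A FIRST/FIRST conflict occurs when two productions N → α and N → β for the same non-terminal have FIRST(α) ∩ FIRST(β) ≠ ∅ (with ε ∈ FIRST of a nullable right-hand side, so two nullable alternatives also conflict).

FIRST sets of the non-terminals at (or reachable through a nullable prefix from) the front of some alternative:
  FIRST(L) = { ';' }

Productions for D:
  D → /: FIRST = { '/' }
  D → L: FIRST = { ';' }
  D → / D: FIRST = { '/' }
L has only one production, so no FIRST/FIRST conflict is possible there.

Conflict for D: D → / and D → / D
  Overlap: { '/' }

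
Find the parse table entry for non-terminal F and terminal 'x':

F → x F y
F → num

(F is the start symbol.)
To find M[F, 'x'], we find productions for F where 'x' is in the predict set (PREDICT(N → α) = (FIRST(α) \ {ε}) ∪ (FOLLOW(N) if α ⇒* ε)).

F → x F y: PREDICT = { 'x' }
  'x' is in predict set, so this production goes in M[F, 'x']
F → num: PREDICT = { 'num' }

M[F, 'x'] = F → x F y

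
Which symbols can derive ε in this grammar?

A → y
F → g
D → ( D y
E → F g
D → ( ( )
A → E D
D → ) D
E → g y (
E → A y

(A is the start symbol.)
A non-terminal is nullable if it can derive ε (the empty string): either it has an ε-production, or it has a production whose right-hand side consists entirely of nullable non-terminals.

There are no ε-productions, so no non-terminal can derive ε.
No non-terminals are nullable.

Answer: None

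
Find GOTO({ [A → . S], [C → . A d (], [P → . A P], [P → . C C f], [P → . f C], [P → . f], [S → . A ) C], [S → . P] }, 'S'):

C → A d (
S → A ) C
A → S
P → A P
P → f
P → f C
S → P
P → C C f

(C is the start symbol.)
GOTO(I, 'S') = CLOSURE({ [A → αX.β] : [A → α.Xβ] ∈ I, X = 'S' })

Items with dot before 'S', with the dot advanced:
  [A → . S] → [A → S .]
Closure adds nothing (no advanced item has the dot before a non-terminal).

GOTO = { [A → S .] }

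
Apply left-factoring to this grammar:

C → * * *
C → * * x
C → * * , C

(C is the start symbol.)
C → * * C'
C' → *
C' → x
C' → , C

Left-factoring transforms A → αβ₁ | αβ₂ into A → αA' and A' → β₁ | β₂
(α is the longest common prefix among the alternatives). Repeat until
no nonterminal has two alternatives with a common prefix.

Round 1: C has alternatives sharing prefix '* *'. Introduce C': C → * * C'
  Add: C' → *
  Add: C' → x
  Add: C' → , C

No remaining common prefixes — done.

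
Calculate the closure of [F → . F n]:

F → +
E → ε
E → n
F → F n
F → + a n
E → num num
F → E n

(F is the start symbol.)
{ [E → . n], [E → . num num], [E → .], [F → . + a n], [F → . +], [F → . E n], [F → . F n] }

To compute CLOSURE, for each item [A → α.Bβ] where B is a non-terminal, add [B → .γ] for all productions B → γ; repeat for the newly added items until nothing changes.

Start with: [F → . F n]
  [F → . F n] has the dot before F: add [F → . +], [F → . + a n], [F → . E n]
  [F → . E n] has the dot before E: add [E → .], [E → . n], [E → . num num]
No further items can be added.

CLOSURE = { [E → . n], [E → . num num], [E → .], [F → . + a n], [F → . +], [F → . E n], [F → . F n] }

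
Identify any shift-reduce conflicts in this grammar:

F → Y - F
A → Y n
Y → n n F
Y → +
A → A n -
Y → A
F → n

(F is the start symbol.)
Yes — I2: [Y → A .] vs [A → A . n -]; I5: [F → n .] vs [Y → n . n F]

A shift-reduce conflict occurs when an LR(0) state has both:
  - a complete (reduce) item [A → α .] (dot at the end), and
  - a shift item [B → β . c γ] (dot before a terminal).

Augment with F' → F and build the canonical LR(0) collection (I0 = CLOSURE({[F' → . F]}), then GOTO on every symbol after a dot until no new states appear). It has 13 states:
  I0: { [A → . A n -], [A → . Y n], [F → . Y - F], [F → . n], [F' → . F], [Y → . +], [Y → . A], [Y → . n n F] }  — shift
  I1: { [Y → + .] }  — reduce
  I2: { [A → A . n -], [Y → A .] }  — shift, reduce
  I3: { [F' → F .] }  — accept
  I4: { [A → Y . n], [F → Y . - F] }  — shift
  I5: { [F → n .], [Y → n . n F] }  — shift, reduce
  I6: { [A → . A n -], [A → . Y n], [F → . Y - F], [F → . n], [Y → . +], [Y → . A], [Y → . n n F], [Y → n n . F] }  — shift
  I7: { [Y → n n F .] }  — reduce
  I8: { [A → . A n -], [A → . Y n], [F → . Y - F], [F → . n], [F → Y - . F], [Y → . +], [Y → . A], [Y → . n n F] }  — shift
  I9: { [A → Y n .] }  — reduce
  I10: { [F → Y - F .] }  — reduce
  I11: { [A → A n . -] }  — shift
  I12: { [A → A n - .] }  — reduce

I2 contains reduce item [Y → A .] and shift item [A → A . n -] — shift-reduce conflict.
I5 contains reduce item [F → n .] and shift item [Y → n . n F] — shift-reduce conflict.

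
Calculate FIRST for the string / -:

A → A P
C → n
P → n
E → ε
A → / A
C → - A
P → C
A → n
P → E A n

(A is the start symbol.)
To compute FIRST(/ -), process the symbols left to right:
Symbol / is a terminal. Add '/' and stop.
FIRST(/ -) = { '/' }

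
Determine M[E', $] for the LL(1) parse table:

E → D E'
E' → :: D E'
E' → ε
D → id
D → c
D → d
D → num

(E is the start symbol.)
E' → ε

To find M[E', $], we find productions for E' where $ is in the predict set (PREDICT(N → α) = (FIRST(α) \ {ε}) ∪ (FOLLOW(N) if α ⇒* ε)).

Relevant sets:
  FOLLOW(E') = { $ }

E' → :: D E': PREDICT = { '::' }
E' → ε: PREDICT = { $ }
  $ is in predict set, so this production goes in M[E', $]

M[E', $] = E' → ε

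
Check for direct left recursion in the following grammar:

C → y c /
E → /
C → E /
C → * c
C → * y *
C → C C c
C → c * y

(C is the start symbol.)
Direct left recursion occurs when N → N α for some non-terminal N (the right-hand side begins with the left-hand side itself).

C → y c /: starts with y
E → /: starts with '/'
C → E /: starts with E
C → * c: starts with '*'
C → * y *: starts with '*'
C → C C c: LEFT RECURSIVE (starts with C)
C → c * y: starts with c

The grammar has direct left recursion on: C.

Answer: Yes, C is left-recursive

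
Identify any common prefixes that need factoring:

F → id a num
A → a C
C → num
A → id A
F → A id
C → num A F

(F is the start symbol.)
Left-factoring is needed when two productions for the same non-terminal
share a common prefix on the right-hand side.

Productions for F:
  F → id a num
  F → A id
Productions for A:
  A → a C
  A → id A
Productions for C:
  C → num
  C → num A F

Found common prefix 'num' in productions for C

Answer: Yes, C has productions with common prefix 'num'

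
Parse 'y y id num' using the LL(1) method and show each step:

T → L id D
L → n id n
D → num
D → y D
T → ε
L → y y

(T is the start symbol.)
LL(1) parsing maintains a stack (initially the start symbol over $) and the input. At each step: if the stack top is a terminal, match it against the current input token; if it is a non-terminal N, replace it with the RHS of M[N, lookahead] (the unique production whose predict set contains the lookahead).

Stack is shown with the top on the left.

Stack       Input         Action
--------------------------------
T $         y y id num $  output T → L id D
L id D $    y y id num $  output L → y y
y y id D $  y y id num $  match 'y'
y id D $    y id num $    match 'y'
id D $      id num $      match 'id'
D $         num $         output D → num
num $       num $         match 'num'
$           $             accept

The string is accepted.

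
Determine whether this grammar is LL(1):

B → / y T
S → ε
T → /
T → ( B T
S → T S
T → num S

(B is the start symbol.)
No. Predict set conflict for S: { '(', '/', 'num' }

A grammar is LL(1) if for each non-terminal N with multiple productions, the predict sets of those productions are pairwise disjoint, where PREDICT(N → α) = (FIRST(α) \ {ε}) ∪ (FOLLOW(N) if α ⇒* ε).

Relevant sets:
  FIRST(T) = { '(', '/', 'num' }
  FOLLOW(S) = { $, '(', '/', 'num' }

For S:
  PREDICT(S → ε) = { $, '(', '/', 'num' }
  PREDICT(S → T S) = { '(', '/', 'num' }
For T:
  PREDICT(T → '/') = { '/' }
  PREDICT(T → '(' B T) = { '(' }
  PREDICT(T → num S) = { 'num' }
B has a single production, so nothing to check there.

Conflict found: Predict set conflict for S: { '(', '/', 'num' }
The grammar is NOT LL(1).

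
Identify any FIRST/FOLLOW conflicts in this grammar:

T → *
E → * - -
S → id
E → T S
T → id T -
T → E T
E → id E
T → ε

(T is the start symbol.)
Yes. T → id T '-' with FOLLOW(T) on { 'id' }; T → E T with FOLLOW(T) on { 'id' }

A FIRST/FOLLOW conflict occurs when a non-terminal N has a nullable alternative N → β (β ⇒* ε) and another alternative N → α with FIRST(α) ∩ FOLLOW(N) ≠ ∅: on such a lookahead the parser cannot decide between expanding α and letting N vanish via β.

Nullable non-terminals: T.
FIRST sets used below: FIRST(E) = { '*', 'id' }

T: nullable alternative(s) T → ε; FOLLOW(T) = { $, '-', 'id' }
  T → *: FIRST \ {ε} = { '*' } — disjoint from FOLLOW(T)
  T → id T -: FIRST \ {ε} = { 'id' } — overlaps FOLLOW(T) on { 'id' }: CONFLICT
  T → E T: FIRST \ {ε} = { '*', 'id' } — overlaps FOLLOW(T) on { 'id' }: CONFLICT
  T → ε: FIRST \ {ε} = { } — this is the only nullable alternative, skip

E, S have no nullable alternative, so no FIRST/FOLLOW check is needed there.

So the grammar has 2 FIRST/FOLLOW conflicts (marked CONFLICT above).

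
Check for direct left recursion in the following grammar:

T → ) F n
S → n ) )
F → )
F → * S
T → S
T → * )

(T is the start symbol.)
No direct left recursion

T → ) F n: starts with ')'
S → n ) ): starts with n
F → ): starts with ')'
F → * S: starts with '*'
T → S: starts with S
T → * ): starts with '*'

No direct left recursion found.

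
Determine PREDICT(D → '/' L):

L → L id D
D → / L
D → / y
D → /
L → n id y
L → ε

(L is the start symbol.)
{ '/' }

PREDICT(D → '/' L) = (FIRST(RHS) \ {ε}) ∪ (FOLLOW(D) if ε ∈ FIRST(RHS), i.e. RHS ⇒* ε)
FIRST('/' L) = { '/' }
ε ∉ FIRST('/' L), so FOLLOW(D) is not added.
PREDICT(D → '/' L) = { '/' }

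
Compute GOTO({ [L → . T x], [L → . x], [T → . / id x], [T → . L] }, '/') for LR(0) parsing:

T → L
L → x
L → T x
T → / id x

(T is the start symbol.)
GOTO(I, '/') = CLOSURE({ [A → αX.β] : [A → α.Xβ] ∈ I, X = '/' })

Items with dot before '/', with the dot advanced:
  [T → . / id x] → [T → / . id x]
Closure adds nothing (no advanced item has the dot before a non-terminal).

GOTO = { [T → / . id x] }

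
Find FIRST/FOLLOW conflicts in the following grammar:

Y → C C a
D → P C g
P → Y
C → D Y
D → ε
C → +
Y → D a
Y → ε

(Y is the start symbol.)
A FIRST/FOLLOW conflict occurs when a non-terminal N has a nullable alternative N → β (β ⇒* ε) and another alternative N → α with FIRST(α) ∩ FOLLOW(N) ≠ ∅: on such a lookahead the parser cannot decide between expanding α and letting N vanish via β.

Nullable non-terminals: C, D, P, Y.
FIRST sets used below: FIRST(D) = { '+', 'a', 'g', ε }, FIRST(Y) = { '+', 'a', 'g', ε }, FIRST(P) = { '+', 'a', 'g', ε }, FIRST(C) = { '+', 'a', 'g', ε }

C: nullable alternative(s) C → D Y; FOLLOW(C) = { '+', 'a', 'g' }
  C → D Y: FIRST \ {ε} = { '+', 'a', 'g' } — this is the only nullable alternative, skip
  C → +: FIRST \ {ε} = { '+' } — overlaps FOLLOW(C) on { '+' }: CONFLICT

D: nullable alternative(s) D → ε; FOLLOW(D) = { '+', 'a', 'g' }
  D → P C g: FIRST \ {ε} = { '+', 'a', 'g' } — overlaps FOLLOW(D) on { '+', 'a', 'g' }: CONFLICT
  D → ε: FIRST \ {ε} = { } — this is the only nullable alternative, skip
P has a nullable alternative but only one production, so nothing to check.

Y: nullable alternative(s) Y → ε; FOLLOW(Y) = { $, '+', 'a', 'g' }
  Y → C C a: FIRST \ {ε} = { '+', 'a', 'g' } — overlaps FOLLOW(Y) on { '+', 'a', 'g' }: CONFLICT
  Y → D a: FIRST \ {ε} = { '+', 'a', 'g' } — overlaps FOLLOW(Y) on { '+', 'a', 'g' }: CONFLICT
  Y → ε: FIRST \ {ε} = { } — this is the only nullable alternative, skip

So the grammar has 4 FIRST/FOLLOW conflicts (marked CONFLICT above).

Answer: Yes. Y → C C a with FOLLOW(Y) on { '+', 'a', 'g' }; Y → D a with FOLLOW(Y) on { '+', 'a', 'g' }; D → P C g with FOLLOW(D) on { '+', 'a', 'g' }; C → '+' with FOLLOW(C) on { '+' }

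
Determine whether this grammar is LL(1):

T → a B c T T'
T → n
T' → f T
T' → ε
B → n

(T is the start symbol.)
No. Predict set conflict for T': { 'f' }

A grammar is LL(1) if for each non-terminal N with multiple productions, the predict sets of those productions are pairwise disjoint, where PREDICT(N → α) = (FIRST(α) \ {ε}) ∪ (FOLLOW(N) if α ⇒* ε).

Relevant sets:
  FOLLOW(T') = { $, 'f' }

For T:
  PREDICT(T → a B c T T') = { 'a' }
  PREDICT(T → n) = { 'n' }
For T':
  PREDICT(T' → f T) = { 'f' }
  PREDICT(T' → ε) = { $, 'f' }
B has a single production, so nothing to check there.

Conflict found: Predict set conflict for T': { 'f' }
The grammar is NOT LL(1).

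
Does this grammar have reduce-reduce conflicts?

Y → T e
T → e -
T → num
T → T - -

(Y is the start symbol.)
Augment with Y' → Y and build the canonical LR(0) collection (I0 = CLOSURE({[Y' → . Y]}), then GOTO on every symbol after a dot until no new states appear). It has 9 states:
  I0: { [T → . T - -], [T → . e -], [T → . num], [Y → . T e], [Y' → . Y] }  — shift
  I1: { [T → T . - -], [Y → T . e] }  — shift
  I2: { [Y' → Y .] }  — accept
  I3: { [T → e . -] }  — shift
  I4: { [T → num .] }  — reduce
  I5: { [T → e - .] }  — reduce
  I6: { [T → T - . -] }  — shift
  I7: { [Y → T e .] }  — reduce
  I8: { [T → T - - .] }  — reduce

No state contains more than one complete item.

Answer: No reduce-reduce conflicts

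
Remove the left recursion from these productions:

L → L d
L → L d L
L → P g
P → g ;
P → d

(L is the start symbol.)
L → P g L'
L' → d L'
L' → d L L'
L' → ε
P → g ;
P → d

L is directly left-recursive. The standard transformation for
  A → A α₁ | ... | A α_m | β₁ | ... | β_n
is
  A  → β₁ A' | ... | β_n A'
  A' → α₁ A' | ... | α_m A' | ε

L → P g becomes L → P g L'
L → L d becomes L' → d L'
L → L d L becomes L' → d L L'
Add L' → ε

Productions for other non-terminals are unchanged:
  P → g ;
  P → d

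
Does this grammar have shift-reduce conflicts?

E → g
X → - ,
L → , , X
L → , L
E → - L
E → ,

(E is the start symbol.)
No shift-reduce conflicts

A shift-reduce conflict occurs when an LR(0) state has both:
  - a complete (reduce) item [A → α .] (dot at the end), and
  - a shift item [B → β . c γ] (dot before a terminal).

Augment with E' → E and build the canonical LR(0) collection (I0 = CLOSURE({[E' → . E]}), then GOTO on every symbol after a dot until no new states appear). It has 12 states:
  I0: { [E → . ,], [E → . - L], [E → . g], [E' → . E] }  — shift
  I1: { [E → , .] }  — reduce
  I2: { [E → - . L], [L → . , , X], [L → . , L] }  — shift
  I3: { [E' → E .] }  — accept
  I4: { [E → g .] }  — reduce
  I5: { [L → , . , X], [L → , . L], [L → . , , X], [L → . , L] }  — shift
  I6: { [E → - L .] }  — reduce
  I7: { [L → , , . X], [L → , . , X], [L → , . L], [L → . , , X], [L → . , L], [X → . - ,] }  — shift
  I8: { [L → , L .] }  — reduce
  I9: { [X → - . ,] }  — shift
  I10: { [L → , , X .] }  — reduce
  I11: { [X → - , .] }  — reduce

No state contains both a complete item and a shift item.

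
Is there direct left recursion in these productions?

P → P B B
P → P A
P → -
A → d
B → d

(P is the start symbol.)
Direct left recursion occurs when N → N α for some non-terminal N (the right-hand side begins with the left-hand side itself).

P → P B B: LEFT RECURSIVE (starts with P)
P → P A: LEFT RECURSIVE (starts with P)
P → -: starts with '-'
A → d: starts with d
B → d: starts with d

The grammar has direct left recursion on: P.

Answer: Yes, P is left-recursive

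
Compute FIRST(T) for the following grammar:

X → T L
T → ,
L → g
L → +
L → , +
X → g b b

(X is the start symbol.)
{ ',' }

From T → ,:
  - ',' is a terminal: add ',' and stop

Collecting: FIRST(T) = { ',' }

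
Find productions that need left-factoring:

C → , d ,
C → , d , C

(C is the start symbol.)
Yes, C has productions with common prefix ', d ,'

Left-factoring is needed when two productions for the same non-terminal
share a common prefix on the right-hand side.

Productions for C:
  C → , d ,
  C → , d , C

Found common prefix ', d ,' in productions for C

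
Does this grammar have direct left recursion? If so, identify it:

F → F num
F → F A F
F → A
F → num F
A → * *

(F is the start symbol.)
F → F num: LEFT RECURSIVE (starts with F)
F → F A F: LEFT RECURSIVE (starts with F)
F → A: starts with A
F → num F: starts with num
A → * *: starts with '*'

The grammar has direct left recursion on: F.

Answer: Yes, F is left-recursive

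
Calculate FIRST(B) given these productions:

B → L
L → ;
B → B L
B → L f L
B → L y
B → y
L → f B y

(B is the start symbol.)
{ ';', 'f', 'y' }

FIRST sets of the other non-terminals involved (by the same procedure, iterated to a fixed point):
  FIRST(L) = { ';', 'f' }

From B → L:
  - L is a non-terminal: add FIRST(L) \ {ε} = { ';', 'f' }
    L is not nullable, so stop
From B → B L:
  - B is the symbol being defined: contributes nothing new
    B is not nullable, so stop
From B → L f L:
  - L is a non-terminal: add FIRST(L) \ {ε} = { ';', 'f' }
    L is not nullable, so stop
From B → L y:
  - L is a non-terminal: add FIRST(L) \ {ε} = { ';', 'f' }
    L is not nullable, so stop
From B → y:
  - y is a terminal: add 'y' and stop

Collecting: FIRST(B) = { ';', 'f', 'y' }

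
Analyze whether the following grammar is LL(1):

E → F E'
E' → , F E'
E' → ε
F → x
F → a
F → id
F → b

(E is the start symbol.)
Yes, the grammar is LL(1).

A grammar is LL(1) if for each non-terminal N with multiple productions, the predict sets of those productions are pairwise disjoint, where PREDICT(N → α) = (FIRST(α) \ {ε}) ∪ (FOLLOW(N) if α ⇒* ε).

Relevant sets:
  FOLLOW(E') = { $ }

For E':
  PREDICT(E' → ',' F E') = { ',' }
  PREDICT(E' → ε) = { $ }
For F:
  PREDICT(F → x) = { 'x' }
  PREDICT(F → a) = { 'a' }
  PREDICT(F → id) = { 'id' }
  PREDICT(F → b) = { 'b' }
E has a single production, so nothing to check there.

All predict sets are disjoint. The grammar IS LL(1).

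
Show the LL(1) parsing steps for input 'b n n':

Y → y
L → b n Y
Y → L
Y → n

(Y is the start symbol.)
Stack is shown with the top on the left.

Stack    Input    Action
------------------------
Y $      b n n $  output Y → L
L $      b n n $  output L → b n Y
b n Y $  b n n $  match 'b'
n Y $    n n $    match 'n'
Y $      n $      output Y → n
n $      n $      match 'n'
$        $        accept

The string is accepted.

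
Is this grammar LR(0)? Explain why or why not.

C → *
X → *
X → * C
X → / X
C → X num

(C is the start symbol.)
No. Shift-reduce conflict between [C → * .] and [C → . *]

Augment with C' → C and build the canonical LR(0) collection (I0 = CLOSURE({[C' → . C]}), then GOTO on every symbol after a dot until no new states appear). It has 9 states:
  I0: { [C → . *], [C → . X num], [C' → . C], [X → . * C], [X → . *], [X → . / X] }  — shift
  I1: { [C → * .], [C → . *], [C → . X num], [X → * . C], [X → * .], [X → . * C], [X → . *], [X → . / X] }  — shift, 2 reduces
  I2: { [X → . * C], [X → . *], [X → . / X], [X → / . X] }  — shift
  I3: { [C' → C .] }  — accept
  I4: { [C → X . num] }  — shift
  I5: { [C → X num .] }  — reduce
  I6: { [C → . *], [C → . X num], [X → * . C], [X → * .], [X → . * C], [X → . *], [X → . / X] }  — shift, reduce
  I7: { [X → / X .] }  — reduce
  I8: { [X → * C .] }  — reduce

Conflict in state I1:
  Shift-reduce conflict between [C → * .] and [C → . *]
So the grammar is NOT LR(0).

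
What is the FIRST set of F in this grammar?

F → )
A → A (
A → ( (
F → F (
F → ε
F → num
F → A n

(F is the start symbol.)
To compute FIRST(F), examine every production with F on the left-hand side, reading each right-hand side left to right until a non-nullable symbol is reached.

FIRST sets of the other non-terminals involved (by the same procedure, iterated to a fixed point):
  FIRST(A) = { '(' }

From F → ):
  - ')' is a terminal: add ')' and stop
From F → F (:
  - F is the symbol being defined: contributes nothing new
    F is nullable, so continue to the next symbol
  - '(' is a terminal: add '(' and stop
From F → ε:
  - ε-production, so ε ∈ FIRST(F)
From F → num:
  - num is a terminal: add 'num' and stop
From F → A n:
  - A is a non-terminal: add FIRST(A) \ {ε} = { '(' }
    A is not nullable, so stop

Collecting: FIRST(F) = { '(', ')', 'num', ε }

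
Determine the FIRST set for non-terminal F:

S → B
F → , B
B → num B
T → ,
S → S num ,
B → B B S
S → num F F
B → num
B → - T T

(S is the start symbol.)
{ ',' }

To compute FIRST(F), examine every production with F on the left-hand side, reading each right-hand side left to right until a non-nullable symbol is reached.

From F → , B:
  - ',' is a terminal: add ',' and stop

Collecting: FIRST(F) = { ',' }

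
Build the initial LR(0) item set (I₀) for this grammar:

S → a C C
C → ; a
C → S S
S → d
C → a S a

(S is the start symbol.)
{ [S → . a C C], [S → . d], [S' → . S] }

First, augment the grammar with S' → S
I₀ = CLOSURE({ [S' → . S] }):
  [S' → . S] has the dot before S: add [S → . a C C], [S → . d]
No further items can be added.

I₀ = { [S → . a C C], [S → . d], [S' → . S] }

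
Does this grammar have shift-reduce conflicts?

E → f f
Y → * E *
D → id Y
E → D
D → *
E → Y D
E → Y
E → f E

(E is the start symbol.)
Yes — I1: [D → * .] vs [D → . *]; I4: [E → Y .] vs [D → . *]; I12: [E → f f .] vs [D → . *]

A shift-reduce conflict occurs when an LR(0) state has both:
  - a complete (reduce) item [A → α .] (dot at the end), and
  - a shift item [B → β . c γ] (dot before a terminal).

Augment with E' → E and build the canonical LR(0) collection (I0 = CLOSURE({[E' → . E]}), then GOTO on every symbol after a dot until no new states appear). It has 15 states:
  I0: { [D → . *], [D → . id Y], [E → . D], [E → . Y D], [E → . Y], [E → . f E], [E → . f f], [E' → . E], [Y → . * E *] }  — shift
  I1: { [D → * .], [D → . *], [D → . id Y], [E → . D], [E → . Y D], [E → . Y], [E → . f E], [E → . f f], [Y → * . E *], [Y → . * E *] }  — shift, reduce
  I2: { [E → D .] }  — reduce
  I3: { [E' → E .] }  — accept
  I4: { [D → . *], [D → . id Y], [E → Y . D], [E → Y .] }  — shift, reduce
  I5: { [D → . *], [D → . id Y], [E → . D], [E → . Y D], [E → . Y], [E → . f E], [E → . f f], [E → f . E], [E → f . f], [Y → . * E *] }  — shift
  I6: { [D → id . Y], [Y → . * E *] }  — shift
  I7: { [D → . *], [D → . id Y], [E → . D], [E → . Y D], [E → . Y], [E → . f E], [E → . f f], [Y → * . E *], [Y → . * E *] }  — shift
  I8: { [D → id Y .] }  — reduce
  I9: { [Y → * E . *] }  — shift
  I10: { [Y → * E * .] }  — reduce
  I11: { [E → f E .] }  — reduce
  I12: { [D → . *], [D → . id Y], [E → . D], [E → . Y D], [E → . Y], [E → . f E], [E → . f f], [E → f . E], [E → f . f], [E → f f .], [Y → . * E *] }  — shift, reduce
  I13: { [D → * .] }  — reduce
  I14: { [E → Y D .] }  — reduce

I1 contains reduce item [D → * .] and shift items [D → . *], [D → . id Y], [E → . f E], [E → . f f], [Y → . * E *] — shift-reduce conflict.
I4 contains reduce item [E → Y .] and shift items [D → . *], [D → . id Y] — shift-reduce conflict.
I12 contains reduce item [E → f f .] and shift items [D → . *], [D → . id Y], [E → . f E], [E → . f f], [E → f . f], [Y → . * E *] — shift-reduce conflict.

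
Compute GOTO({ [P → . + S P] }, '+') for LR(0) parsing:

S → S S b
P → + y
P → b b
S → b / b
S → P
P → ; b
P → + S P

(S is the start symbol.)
{ [P → + . S P], [P → . + S P], [P → . + y], [P → . ; b], [P → . b b], [S → . P], [S → . S S b], [S → . b / b] }

GOTO(I, '+') = CLOSURE({ [A → αX.β] : [A → α.Xβ] ∈ I, X = '+' })

Items with dot before '+', with the dot advanced:
  [P → . + S P] → [P → + . S P]
Closure of the advanced items:
  [P → + . S P] has the dot before S: add [S → . S S b], [S → . b / b], [S → . P]
  [S → . P] has the dot before P: add [P → . + y], [P → . b b], [P → . ; b], [P → . + S P]

GOTO = { [P → + . S P], [P → . + S P], [P → . + y], [P → . ; b], [P → . b b], [S → . P], [S → . S S b], [S → . b / b] }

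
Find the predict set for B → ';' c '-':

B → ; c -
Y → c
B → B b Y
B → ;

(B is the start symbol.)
PREDICT(B → ';' c '-') = (FIRST(RHS) \ {ε}) ∪ (FOLLOW(B) if ε ∈ FIRST(RHS), i.e. RHS ⇒* ε)
FIRST(';' c '-') = { ';' }
ε ∉ FIRST(';' c '-'), so FOLLOW(B) is not added.
PREDICT(B → ';' c '-') = { ';' }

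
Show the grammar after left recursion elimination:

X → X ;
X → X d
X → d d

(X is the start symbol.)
X → d d X'
X' → ; X'
X' → d X'
X' → ε

X is directly left-recursive. The standard transformation for
  A → A α₁ | ... | A α_m | β₁ | ... | β_n
is
  A  → β₁ A' | ... | β_n A'
  A' → α₁ A' | ... | α_m A' | ε

X → d d becomes X → d d X'
X → X ; becomes X' → ; X'
X → X d becomes X' → d X'
Add X' → ε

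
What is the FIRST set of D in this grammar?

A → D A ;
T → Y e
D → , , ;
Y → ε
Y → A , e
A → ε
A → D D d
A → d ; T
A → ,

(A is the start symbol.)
{ ',' }

From D → , , ;:
  - ',' is a terminal: add ',' and stop

Collecting: FIRST(D) = { ',' }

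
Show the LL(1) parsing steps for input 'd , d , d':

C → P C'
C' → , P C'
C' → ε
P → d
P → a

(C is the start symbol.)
LL(1) parsing maintains a stack (initially the start symbol over $) and the input. At each step: if the stack top is a terminal, match it against the current input token; if it is a non-terminal N, replace it with the RHS of M[N, lookahead] (the unique production whose predict set contains the lookahead).

Stack is shown with the top on the left.

Stack     Input        Action
-----------------------------
C $       d , d , d $  output C → P C'
P C' $    d , d , d $  output P → d
d C' $    d , d , d $  match 'd'
C' $      , d , d $    output C' → , P C'
, P C' $  , d , d $    match ','
P C' $    d , d $      output P → d
d C' $    d , d $      match 'd'
C' $      , d $        output C' → , P C'
, P C' $  , d $        match ','
P C' $    d $          output P → d
d C' $    d $          match 'd'
C' $      $            output C' → ε
$         $            accept

The string is accepted.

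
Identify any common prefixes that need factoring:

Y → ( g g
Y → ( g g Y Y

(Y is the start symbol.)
Left-factoring is needed when two productions for the same non-terminal
share a common prefix on the right-hand side.

Productions for Y:
  Y → ( g g
  Y → ( g g Y Y

Found common prefix '( g g' in productions for Y

Answer: Yes, Y has productions with common prefix '( g g'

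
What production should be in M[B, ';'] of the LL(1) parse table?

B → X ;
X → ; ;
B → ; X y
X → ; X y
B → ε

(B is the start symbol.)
To find M[B, ';'], we find productions for B where ';' is in the predict set (PREDICT(N → α) = (FIRST(α) \ {ε}) ∪ (FOLLOW(N) if α ⇒* ε)).

Relevant sets:
  FIRST(X) = { ';' }
  FOLLOW(B) = { $ }

B → X ;: PREDICT = { ';' }
  ';' is in predict set, so this production goes in M[B, ';']
B → ; X y: PREDICT = { ';' }
  ';' is in predict set, so this production goes in M[B, ';']
B → ε: PREDICT = { $ }

M[B, ';'] = B → X ;, B → ; X y  (a multiply-defined cell — the grammar is not LL(1))

Answer: B → X ;, B → ; X y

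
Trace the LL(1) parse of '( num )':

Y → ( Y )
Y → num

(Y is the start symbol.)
LL(1) parsing maintains a stack (initially the start symbol over $) and the input. At each step: if the stack top is a terminal, match it against the current input token; if it is a non-terminal N, replace it with the RHS of M[N, lookahead] (the unique production whose predict set contains the lookahead).

Stack is shown with the top on the left.

Stack    Input      Action
--------------------------
Y $      ( num ) $  output Y → ( Y )
( Y ) $  ( num ) $  match '('
Y ) $    num ) $    output Y → num
num ) $  num ) $    match 'num'
) $      ) $        match ')'
$        $          accept

The string is accepted.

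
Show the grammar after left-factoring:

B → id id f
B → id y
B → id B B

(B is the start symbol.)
Left-factoring transforms A → αβ₁ | αβ₂ into A → αA' and A' → β₁ | β₂
(α is the longest common prefix among the alternatives). Repeat until
no nonterminal has two alternatives with a common prefix.

Round 1: B has alternatives sharing prefix 'id'. Introduce B': B → id B'
  Add: B' → id f
  Add: B' → y
  Add: B' → B B

No remaining common prefixes — done.

Resulting grammar:
B → id B'
B' → id f
B' → y
B' → B B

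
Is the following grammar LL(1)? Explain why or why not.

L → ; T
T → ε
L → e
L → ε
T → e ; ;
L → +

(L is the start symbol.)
Yes, the grammar is LL(1).

Relevant sets:
  FOLLOW(L) = { $ }
  FOLLOW(T) = { $ }

For L:
  PREDICT(L → ';' T) = { ';' }
  PREDICT(L → e) = { 'e' }
  PREDICT(L → ε) = { $ }
  PREDICT(L → '+') = { '+' }
For T:
  PREDICT(T → ε) = { $ }
  PREDICT(T → e ';' ';') = { 'e' }

All predict sets are disjoint. The grammar IS LL(1).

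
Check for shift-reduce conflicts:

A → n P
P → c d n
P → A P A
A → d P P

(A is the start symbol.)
No shift-reduce conflicts

A shift-reduce conflict occurs when an LR(0) state has both:
  - a complete (reduce) item [A → α .] (dot at the end), and
  - a shift item [B → β . c γ] (dot before a terminal).

Augment with A' → A and build the canonical LR(0) collection (I0 = CLOSURE({[A' → . A]}), then GOTO on every symbol after a dot until no new states appear). It has 13 states:
  I0: { [A → . d P P], [A → . n P], [A' → . A] }  — shift
  I1: { [A' → A .] }  — accept
  I2: { [A → . d P P], [A → . n P], [A → d . P P], [P → . A P A], [P → . c d n] }  — shift
  I3: { [A → . d P P], [A → . n P], [A → n . P], [P → . A P A], [P → . c d n] }  — shift
  I4: { [A → . d P P], [A → . n P], [P → . A P A], [P → . c d n], [P → A . P A] }  — shift
  I5: { [A → n P .] }  — reduce
  I6: { [P → c . d n] }  — shift
  I7: { [P → c d . n] }  — shift
  I8: { [P → c d n .] }  — reduce
  I9: { [A → . d P P], [A → . n P], [P → A P . A] }  — shift
  I10: { [P → A P A .] }  — reduce
  I11: { [A → . d P P], [A → . n P], [A → d P . P], [P → . A P A], [P → . c d n] }  — shift
  I12: { [A → d P P .] }  — reduce

No state contains both a complete item and a shift item.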